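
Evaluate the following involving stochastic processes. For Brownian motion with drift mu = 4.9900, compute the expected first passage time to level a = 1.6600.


Expected first passage time = a/mu
= 1.6600/4.9900
= 0.3327

0.3327


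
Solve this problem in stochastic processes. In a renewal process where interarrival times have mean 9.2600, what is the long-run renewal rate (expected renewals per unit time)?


Long-run renewal rate = 1/E(X)
= 1/9.2600
= 0.1080

0.1080


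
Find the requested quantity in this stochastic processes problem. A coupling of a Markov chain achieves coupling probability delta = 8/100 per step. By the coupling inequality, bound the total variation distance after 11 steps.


TV distance bound <= (1-delta)^n
= (1 - 0.0800)^11
= 0.9200^11
= 0.3996

0.3996


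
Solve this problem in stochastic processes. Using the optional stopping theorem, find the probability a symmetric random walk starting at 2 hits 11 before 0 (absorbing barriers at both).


By optional stopping theorem: E(M at tau) = M(0) = 2
P(hit 11)*11 + P(hit 0)*0 = 2
P(hit 11) = (2 - 0)/(11 - 0) = 2/11 = 0.1818

0.1818


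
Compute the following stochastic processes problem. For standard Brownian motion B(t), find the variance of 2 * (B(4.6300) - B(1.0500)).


Var(alpha*(B(t)-B(s))) = alpha^2 * (t-s)
= 2^2 * (4.6300 - 1.0500)
= 4 * 3.5800
= 14.3200

14.3200


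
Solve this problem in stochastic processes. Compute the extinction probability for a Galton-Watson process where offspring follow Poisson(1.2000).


Since mu = 1.2000 > 1, extinction prob q < 1.
Solve s = exp(mu*(s-1)) iteratively.
q = 0.6863

0.6863


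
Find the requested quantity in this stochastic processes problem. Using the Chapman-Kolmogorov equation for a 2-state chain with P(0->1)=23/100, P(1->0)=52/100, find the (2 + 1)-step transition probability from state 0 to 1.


P^3 = P^2 * P^1
Computing via matrix multiplication of the transition matrix.
Entry (0,1) of P^3 = 0.3019

0.3019


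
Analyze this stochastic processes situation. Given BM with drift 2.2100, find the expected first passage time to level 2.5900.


Expected first passage time = a/mu
= 2.5900/2.2100
= 1.1719

1.1719


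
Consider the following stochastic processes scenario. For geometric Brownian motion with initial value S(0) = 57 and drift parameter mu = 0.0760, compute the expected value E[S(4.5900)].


E[S(t)] = S(0) * exp(mu * t)
= 57 * exp(0.0760 * 4.5900)
= 57 * 1.4174
= 80.7931

80.7931


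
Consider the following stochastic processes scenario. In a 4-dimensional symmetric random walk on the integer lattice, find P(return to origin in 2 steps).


P(return in 2 steps) = P(reverse first step) = 1/(2d)
= 1/8
= 0.1250

0.1250


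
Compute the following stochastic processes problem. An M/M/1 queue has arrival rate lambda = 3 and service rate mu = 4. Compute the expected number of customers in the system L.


rho = 3/4 = 0.7500
L = rho/(1-rho)
= 0.7500/0.2500
= 3.0000

3.0000


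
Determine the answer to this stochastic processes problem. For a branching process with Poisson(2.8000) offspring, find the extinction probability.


Since mu = 2.8000 > 1, extinction prob q < 1.
Solve s = exp(mu*(s-1)) iteratively.
q = 0.0750

0.0750


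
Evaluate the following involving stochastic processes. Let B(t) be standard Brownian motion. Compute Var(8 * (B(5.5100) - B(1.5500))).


Var(alpha*(B(t)-B(s))) = alpha^2 * (t-s)
= 8^2 * (5.5100 - 1.5500)
= 64 * 3.9600
= 253.4400

253.4400


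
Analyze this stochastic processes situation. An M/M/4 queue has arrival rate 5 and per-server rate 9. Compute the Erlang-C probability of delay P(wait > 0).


a = lambda/mu = 0.5556
rho = a/c = 0.1389
Erlang-C formula applied:
C(c,a) = 0.0026

0.0026


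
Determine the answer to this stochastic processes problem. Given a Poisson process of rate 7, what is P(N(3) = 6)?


P(N(t)=k) = (lambda*t)^k * exp(-lambda*t) / k!
lambda*t = 21
= 21^6 * exp(-21) / 6!
= 85766121 * 7.5826e-10 / 720
= 9.0323e-05

9.0323e-05


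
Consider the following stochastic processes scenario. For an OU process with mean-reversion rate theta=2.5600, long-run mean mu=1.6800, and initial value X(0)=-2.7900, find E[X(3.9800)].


E[X(t)] = mu + (X(0) - mu)*exp(-theta*t)
= 1.6800 + (-2.7900 - 1.6800)*exp(-2.5600*3.9800)
= 1.6800 + -4.4700 * 3.7589e-05
= 1.6798

1.6798


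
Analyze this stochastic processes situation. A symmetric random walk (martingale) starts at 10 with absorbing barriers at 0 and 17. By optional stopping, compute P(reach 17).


By optional stopping theorem: E(M at tau) = M(0) = 10
P(hit 17)*17 + P(hit 0)*0 = 10
P(hit 17) = (10 - 0)/(17 - 0) = 10/17 = 0.5882

0.5882


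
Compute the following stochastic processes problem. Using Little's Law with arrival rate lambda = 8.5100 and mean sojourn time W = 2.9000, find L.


Little's Law: L = lambda * W
= 8.5100 * 2.9000
= 24.6790

24.6790


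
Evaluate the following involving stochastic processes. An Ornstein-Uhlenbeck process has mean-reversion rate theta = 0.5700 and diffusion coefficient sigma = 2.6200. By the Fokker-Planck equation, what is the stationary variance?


Stationary variance = sigma^2 / (2*theta)
= 2.6200^2 / (2*0.5700)
= 6.8644 / 1.1400
= 6.0214

6.0214


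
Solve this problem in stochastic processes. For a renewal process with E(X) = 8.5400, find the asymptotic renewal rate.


Long-run renewal rate = 1/E(X)
= 1/8.5400
= 0.1171

0.1171


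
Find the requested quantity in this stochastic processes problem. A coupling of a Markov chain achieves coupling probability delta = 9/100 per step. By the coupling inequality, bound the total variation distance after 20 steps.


TV distance bound <= (1-delta)^n
= (1 - 0.0900)^20
= 0.9100^20
= 0.1516

0.1516


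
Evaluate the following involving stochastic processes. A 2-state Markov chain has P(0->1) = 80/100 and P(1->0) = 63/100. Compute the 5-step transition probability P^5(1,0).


Computing P^5 by matrix multiplication.
P = [[0.2000, 0.8000], [0.6300, 0.3700]]
After raising P to the power 5:
P^5(1,0) = 0.4470

0.4470


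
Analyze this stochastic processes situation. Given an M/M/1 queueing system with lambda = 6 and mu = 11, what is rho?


rho = lambda/mu
= 6/11
= 0.5455

0.5455


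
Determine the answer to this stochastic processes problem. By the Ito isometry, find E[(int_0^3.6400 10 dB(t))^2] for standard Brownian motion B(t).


By Ito isometry: E[(int f dB)^2] = int f^2 dt
= 10^2 * 3.6400
= 100 * 3.6400 = 364.0000

364.0000


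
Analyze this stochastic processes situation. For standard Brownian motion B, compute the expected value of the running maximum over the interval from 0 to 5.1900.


E(max B(s)) = sqrt(2t/pi)
= sqrt(2*5.1900/pi)
= sqrt(3.3041)
= 1.8177

1.8177


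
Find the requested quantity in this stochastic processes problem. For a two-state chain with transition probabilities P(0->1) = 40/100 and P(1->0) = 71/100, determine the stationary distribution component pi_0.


Stationary distribution: pi_0 = p10/(p01+p10), pi_1 = p01/(p01+p10)
p01 = 0.4000, p10 = 0.7100
pi_0 = 0.6396

0.6396


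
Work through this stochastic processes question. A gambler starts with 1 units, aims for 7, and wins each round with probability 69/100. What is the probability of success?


Gambler's ruin formula:
r = q/p = 0.3100/0.6900 = 0.4493
P(win) = (1 - r^i)/(1 - r^N)
= (1 - 0.4493^1)/(1 - 0.4493^7)
= 0.5528

0.5528


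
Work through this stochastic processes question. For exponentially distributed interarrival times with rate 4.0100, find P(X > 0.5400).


P(X > t) = exp(-lambda * t)
= exp(-4.0100 * 0.5400)
= exp(-2.1654) = 0.1147

0.1147


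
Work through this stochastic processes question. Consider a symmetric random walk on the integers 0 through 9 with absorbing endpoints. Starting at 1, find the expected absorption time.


For symmetric RW on 0,...,N with absorbing barriers, E(i) = i*(N-i)
E(1) = 1 * 8 = 8

8


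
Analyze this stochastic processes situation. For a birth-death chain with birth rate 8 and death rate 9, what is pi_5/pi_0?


For birth-death process, pi_n/pi_0 = (lambda/mu)^n
= (8/9)^5
= 0.5549

0.5549


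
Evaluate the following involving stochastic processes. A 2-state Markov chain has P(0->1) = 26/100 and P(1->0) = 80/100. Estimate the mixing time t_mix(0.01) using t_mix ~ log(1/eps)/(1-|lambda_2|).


lambda_2 = |1 - p01 - p10| = |1 - 0.2600 - 0.8000| = 0.0600
t_mix ~ log(1/eps)/(1 - |lambda_2|)
= log(100)/(1 - 0.0600) = 4.6052/0.9400
= 4.8991

4.8991


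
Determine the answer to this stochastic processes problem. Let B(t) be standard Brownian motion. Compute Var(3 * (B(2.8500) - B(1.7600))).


Var(alpha*(B(t)-B(s))) = alpha^2 * (t-s)
= 3^2 * (2.8500 - 1.7600)
= 9 * 1.0900
= 9.8100

9.8100


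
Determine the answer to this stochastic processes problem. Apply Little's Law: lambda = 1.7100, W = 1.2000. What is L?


Little's Law: L = lambda * W
= 1.7100 * 1.2000
= 2.0520

2.0520


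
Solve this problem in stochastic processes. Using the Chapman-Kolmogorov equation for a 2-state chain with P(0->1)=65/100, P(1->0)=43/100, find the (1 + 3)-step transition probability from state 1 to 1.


P^4 = P^1 * P^3
Computing via matrix multiplication of the transition matrix.
Entry (1,1) of P^4 = 0.6019

0.6019


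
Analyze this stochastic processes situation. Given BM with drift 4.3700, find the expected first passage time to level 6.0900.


Expected first passage time = a/mu
= 6.0900/4.3700
= 1.3936

1.3936


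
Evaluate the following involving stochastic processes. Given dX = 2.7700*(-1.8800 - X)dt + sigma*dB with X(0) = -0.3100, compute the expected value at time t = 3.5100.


E[X(t)] = mu + (X(0) - mu)*exp(-theta*t)
= -1.8800 + (-0.3100 - -1.8800)*exp(-2.7700*3.5100)
= -1.8800 + 1.5700 * 5.9908e-05
= -1.8799

-1.8799


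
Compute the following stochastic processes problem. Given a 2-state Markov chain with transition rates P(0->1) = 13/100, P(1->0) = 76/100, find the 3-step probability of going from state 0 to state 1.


Computing P^3 by matrix multiplication.
P = [[0.8700, 0.1300], [0.7600, 0.2400]]
After raising P to the power 3:
P^3(0,1) = 0.1459

0.1459


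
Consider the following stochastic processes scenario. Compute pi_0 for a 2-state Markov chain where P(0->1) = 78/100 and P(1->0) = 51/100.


Stationary distribution: pi_0 = p10/(p01+p10), pi_1 = p01/(p01+p10)
p01 = 0.7800, p10 = 0.5100
pi_0 = 0.3953

0.3953


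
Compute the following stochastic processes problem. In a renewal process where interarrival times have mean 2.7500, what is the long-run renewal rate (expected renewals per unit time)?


Long-run renewal rate = 1/E(X)
= 1/2.7500
= 0.3636

0.3636


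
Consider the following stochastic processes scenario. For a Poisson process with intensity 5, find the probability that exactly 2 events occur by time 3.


P(N(t)=k) = (lambda*t)^k * exp(-lambda*t) / k!
lambda*t = 15
= 15^2 * exp(-15) / 2!
= 225 * 3.0590e-07 / 2
= 3.4414e-05

3.4414e-05


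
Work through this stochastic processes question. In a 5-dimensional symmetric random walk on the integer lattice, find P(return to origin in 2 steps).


P(return in 2 steps) = P(reverse first step) = 1/(2d)
= 1/10
= 0.1000

0.1000


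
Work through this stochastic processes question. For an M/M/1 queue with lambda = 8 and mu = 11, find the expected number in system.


rho = 8/11 = 0.7273
L = rho/(1-rho)
= 0.7273/0.2727
= 2.6667

2.6667


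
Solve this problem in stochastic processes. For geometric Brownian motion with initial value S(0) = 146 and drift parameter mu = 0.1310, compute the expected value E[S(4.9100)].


E[S(t)] = S(0) * exp(mu * t)
= 146 * exp(0.1310 * 4.9100)
= 146 * 1.9026
= 277.7764

277.7764


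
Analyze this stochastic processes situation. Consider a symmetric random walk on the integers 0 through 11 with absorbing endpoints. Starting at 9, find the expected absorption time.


For symmetric RW on 0,...,N with absorbing barriers, E(i) = i*(N-i)
E(9) = 9 * 2 = 18

18


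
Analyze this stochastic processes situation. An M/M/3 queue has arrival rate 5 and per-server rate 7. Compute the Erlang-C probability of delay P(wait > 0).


a = lambda/mu = 0.7143
rho = a/c = 0.2381
Erlang-C formula applied:
C(c,a) = 0.0389

0.0389


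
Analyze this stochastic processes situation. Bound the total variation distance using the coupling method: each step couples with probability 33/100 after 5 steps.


TV distance bound <= (1-delta)^n
= (1 - 0.3300)^5
= 0.6700^5
= 0.1350

0.1350


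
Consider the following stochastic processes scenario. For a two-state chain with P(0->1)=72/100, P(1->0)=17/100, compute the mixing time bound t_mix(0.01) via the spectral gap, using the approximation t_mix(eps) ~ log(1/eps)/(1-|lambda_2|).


lambda_2 = |1 - p01 - p10| = |1 - 0.7200 - 0.1700| = 0.1100
t_mix ~ log(1/eps)/(1 - |lambda_2|)
= log(100)/(1 - 0.1100) = 4.6052/0.8900
= 5.1743

5.1743


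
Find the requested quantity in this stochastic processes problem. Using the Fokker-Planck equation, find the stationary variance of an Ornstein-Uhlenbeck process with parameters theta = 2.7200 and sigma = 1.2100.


Stationary variance = sigma^2 / (2*theta)
= 1.2100^2 / (2*2.7200)
= 1.4641 / 5.4400
= 0.2691

0.2691


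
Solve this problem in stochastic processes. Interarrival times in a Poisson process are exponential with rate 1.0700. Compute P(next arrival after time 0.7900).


P(X > t) = exp(-lambda * t)
= exp(-1.0700 * 0.7900)
= exp(-0.8453) = 0.4294

0.4294


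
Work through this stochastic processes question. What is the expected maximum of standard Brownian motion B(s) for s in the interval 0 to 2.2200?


E(max B(s)) = sqrt(2t/pi)
= sqrt(2*2.2200/pi)
= sqrt(1.4133)
= 1.1888

1.1888


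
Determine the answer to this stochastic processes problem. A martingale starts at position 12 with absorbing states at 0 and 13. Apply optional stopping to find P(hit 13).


By optional stopping theorem: E(M at tau) = M(0) = 12
P(hit 13)*13 + P(hit 0)*0 = 12
P(hit 13) = (12 - 0)/(13 - 0) = 12/13 = 0.9231

0.9231


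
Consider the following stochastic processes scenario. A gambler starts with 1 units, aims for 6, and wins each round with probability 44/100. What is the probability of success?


Gambler's ruin formula:
r = q/p = 0.5600/0.4400 = 1.2727
P(win) = (1 - r^i)/(1 - r^N)
= (1 - 1.2727^1)/(1 - 1.2727^6)
= 0.0839

0.0839


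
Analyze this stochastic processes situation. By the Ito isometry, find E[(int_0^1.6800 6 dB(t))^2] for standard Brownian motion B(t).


By Ito isometry: E[(int f dB)^2] = int f^2 dt
= 6^2 * 1.6800
= 36 * 1.6800 = 60.4800

60.4800


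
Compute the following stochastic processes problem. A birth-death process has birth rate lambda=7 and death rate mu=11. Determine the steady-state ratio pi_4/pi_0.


For birth-death process, pi_n/pi_0 = (lambda/mu)^n
= (7/11)^4
= 0.1640

0.1640


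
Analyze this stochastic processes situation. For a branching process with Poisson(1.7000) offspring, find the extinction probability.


Since mu = 1.7000 > 1, extinction prob q < 1.
Solve s = exp(mu*(s-1)) iteratively.
q = 0.3088

0.3088


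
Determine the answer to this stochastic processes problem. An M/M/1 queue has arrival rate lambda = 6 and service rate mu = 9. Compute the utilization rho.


rho = lambda/mu
= 6/9
= 0.6667

0.6667


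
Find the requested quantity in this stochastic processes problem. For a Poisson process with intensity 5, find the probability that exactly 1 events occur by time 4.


P(N(t)=k) = (lambda*t)^k * exp(-lambda*t) / k!
lambda*t = 20
= 20^1 * exp(-20) / 1!
= 20 * 2.0612e-09 / 1
= 4.1223e-08

4.1223e-08


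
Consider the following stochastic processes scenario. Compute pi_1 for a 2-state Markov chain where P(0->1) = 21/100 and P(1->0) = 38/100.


Stationary distribution: pi_0 = p10/(p01+p10), pi_1 = p01/(p01+p10)
p01 = 0.2100, p10 = 0.3800
pi_1 = 0.3559

0.3559


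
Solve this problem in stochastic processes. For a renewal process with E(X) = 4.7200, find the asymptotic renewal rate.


Long-run renewal rate = 1/E(X)
= 1/4.7200
= 0.2119

0.2119


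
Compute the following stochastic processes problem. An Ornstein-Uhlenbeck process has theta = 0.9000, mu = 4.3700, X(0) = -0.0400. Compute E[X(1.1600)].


E[X(t)] = mu + (X(0) - mu)*exp(-theta*t)
= 4.3700 + (-0.0400 - 4.3700)*exp(-0.9000*1.1600)
= 4.3700 + -4.4100 * 0.3520
= 2.8175

2.8175


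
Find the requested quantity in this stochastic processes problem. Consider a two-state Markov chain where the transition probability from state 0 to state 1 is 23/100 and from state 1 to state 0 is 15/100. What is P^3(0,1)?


Computing P^3 by matrix multiplication.
P = [[0.7700, 0.2300], [0.1500, 0.8500]]
After raising P to the power 3:
P^3(0,1) = 0.4610

0.4610


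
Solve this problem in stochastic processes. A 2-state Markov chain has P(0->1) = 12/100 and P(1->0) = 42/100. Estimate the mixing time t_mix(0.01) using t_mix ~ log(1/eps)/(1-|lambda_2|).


lambda_2 = |1 - p01 - p10| = |1 - 0.1200 - 0.4200| = 0.4600
t_mix ~ log(1/eps)/(1 - |lambda_2|)
= log(100)/(1 - 0.4600) = 4.6052/0.5400
= 8.5281

8.5281


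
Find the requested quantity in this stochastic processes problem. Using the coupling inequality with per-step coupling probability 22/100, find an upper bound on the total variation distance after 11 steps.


TV distance bound <= (1-delta)^n
= (1 - 0.2200)^11
= 0.7800^11
= 0.0650

0.0650


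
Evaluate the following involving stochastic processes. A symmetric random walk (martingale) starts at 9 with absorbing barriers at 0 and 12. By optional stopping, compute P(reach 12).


By optional stopping theorem: E(M at tau) = M(0) = 9
P(hit 12)*12 + P(hit 0)*0 = 9
P(hit 12) = (9 - 0)/(12 - 0) = 3/4 = 0.7500

0.7500


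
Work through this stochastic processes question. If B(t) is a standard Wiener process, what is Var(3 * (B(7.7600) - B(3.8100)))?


Var(alpha*(B(t)-B(s))) = alpha^2 * (t-s)
= 3^2 * (7.7600 - 3.8100)
= 9 * 3.9500
= 35.5500

35.5500


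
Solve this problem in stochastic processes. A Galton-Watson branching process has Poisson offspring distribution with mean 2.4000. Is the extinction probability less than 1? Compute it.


Since mu = 2.4000 > 1, extinction prob q < 1.
Solve s = exp(mu*(s-1)) iteratively.
q = 0.1214

0.1214


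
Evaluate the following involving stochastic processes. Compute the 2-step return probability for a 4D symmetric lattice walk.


P(return in 2 steps) = P(reverse first step) = 1/(2d)
= 1/8
= 0.1250

0.1250


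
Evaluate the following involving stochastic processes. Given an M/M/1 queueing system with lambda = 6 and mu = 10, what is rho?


rho = lambda/mu
= 6/10
= 0.6000

0.6000


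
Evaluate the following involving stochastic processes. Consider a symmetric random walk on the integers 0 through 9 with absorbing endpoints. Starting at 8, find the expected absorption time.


For symmetric RW on 0,...,N with absorbing barriers, E(i) = i*(N-i)
E(8) = 8 * 1 = 8

8


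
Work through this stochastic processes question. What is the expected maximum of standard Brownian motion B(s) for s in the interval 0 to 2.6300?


E(max B(s)) = sqrt(2t/pi)
= sqrt(2*2.6300/pi)
= sqrt(1.6743)
= 1.2940

1.2940


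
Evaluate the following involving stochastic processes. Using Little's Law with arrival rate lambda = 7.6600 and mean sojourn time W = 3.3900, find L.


Little's Law: L = lambda * W
= 7.6600 * 3.3900
= 25.9674

25.9674


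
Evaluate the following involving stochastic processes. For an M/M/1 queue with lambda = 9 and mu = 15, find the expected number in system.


rho = 9/15 = 0.6000
L = rho/(1-rho)
= 0.6000/0.4000
= 1.5000

1.5000


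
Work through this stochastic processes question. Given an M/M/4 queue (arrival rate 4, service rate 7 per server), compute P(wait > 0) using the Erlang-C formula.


a = lambda/mu = 0.5714
rho = a/c = 0.1429
Erlang-C formula applied:
C(c,a) = 0.0029

0.0029


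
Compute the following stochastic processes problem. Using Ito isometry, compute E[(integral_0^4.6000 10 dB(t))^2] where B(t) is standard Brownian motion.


By Ito isometry: E[(int f dB)^2] = int f^2 dt
= 10^2 * 4.6000
= 100 * 4.6000 = 460.0000

460.0000


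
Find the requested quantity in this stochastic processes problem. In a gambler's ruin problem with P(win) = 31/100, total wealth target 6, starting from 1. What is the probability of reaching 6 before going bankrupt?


Gambler's ruin formula:
r = q/p = 0.6900/0.3100 = 2.2258
P(win) = (1 - r^i)/(1 - r^N)
= (1 - 2.2258^1)/(1 - 2.2258^6)
= 0.0102

0.0102


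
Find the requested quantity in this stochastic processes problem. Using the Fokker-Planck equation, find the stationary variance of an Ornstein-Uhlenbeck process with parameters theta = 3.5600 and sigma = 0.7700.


Stationary variance = sigma^2 / (2*theta)
= 0.7700^2 / (2*3.5600)
= 0.5929 / 7.1200
= 0.0833

0.0833


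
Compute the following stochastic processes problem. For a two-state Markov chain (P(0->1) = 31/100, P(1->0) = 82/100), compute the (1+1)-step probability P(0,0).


P^2 = P^1 * P^1
Computing via matrix multiplication of the transition matrix.
Entry (0,0) of P^2 = 0.7303

0.7303


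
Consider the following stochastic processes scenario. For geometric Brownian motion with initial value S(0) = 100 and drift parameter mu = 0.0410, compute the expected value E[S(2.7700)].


E[S(t)] = S(0) * exp(mu * t)
= 100 * exp(0.0410 * 2.7700)
= 100 * 1.1203
= 112.0270

112.0270


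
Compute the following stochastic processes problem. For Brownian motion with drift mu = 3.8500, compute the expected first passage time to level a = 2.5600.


Expected first passage time = a/mu
= 2.5600/3.8500
= 0.6649

0.6649


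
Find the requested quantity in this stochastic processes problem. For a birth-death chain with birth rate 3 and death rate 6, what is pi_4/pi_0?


For birth-death process, pi_n/pi_0 = (lambda/mu)^n
= (3/6)^4
= 0.0625

0.0625


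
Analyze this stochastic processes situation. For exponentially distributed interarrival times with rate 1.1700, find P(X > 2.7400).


P(X > t) = exp(-lambda * t)
= exp(-1.1700 * 2.7400)
= exp(-3.2058) = 0.0405

0.0405


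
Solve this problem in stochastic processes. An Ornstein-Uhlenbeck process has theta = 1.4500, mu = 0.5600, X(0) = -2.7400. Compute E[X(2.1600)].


E[X(t)] = mu + (X(0) - mu)*exp(-theta*t)
= 0.5600 + (-2.7400 - 0.5600)*exp(-1.4500*2.1600)
= 0.5600 + -3.3000 * 0.0436
= 0.4160

0.4160


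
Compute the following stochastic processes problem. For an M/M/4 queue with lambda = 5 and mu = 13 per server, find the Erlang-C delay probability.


a = lambda/mu = 0.3846
rho = a/c = 0.0962
Erlang-C formula applied:
C(c,a) = 6.8669e-04

6.8669e-04


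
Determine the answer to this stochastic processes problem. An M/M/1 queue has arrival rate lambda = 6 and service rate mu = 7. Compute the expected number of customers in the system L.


rho = 6/7 = 0.8571
L = rho/(1-rho)
= 0.8571/0.1429
= 6.0000

6.0000


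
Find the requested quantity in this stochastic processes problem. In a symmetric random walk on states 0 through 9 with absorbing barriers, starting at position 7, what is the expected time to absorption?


For symmetric RW on 0,...,N with absorbing barriers, E(i) = i*(N-i)
E(7) = 7 * 2 = 14

14


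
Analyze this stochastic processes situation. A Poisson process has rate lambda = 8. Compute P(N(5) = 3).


P(N(t)=k) = (lambda*t)^k * exp(-lambda*t) / k!
lambda*t = 40
= 40^3 * exp(-40) / 3!
= 64000 * 4.2484e-18 / 6
= 4.5316e-14

4.5316e-14


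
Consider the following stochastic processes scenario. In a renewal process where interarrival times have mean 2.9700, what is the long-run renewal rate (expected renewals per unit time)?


Long-run renewal rate = 1/E(X)
= 1/2.9700
= 0.3367

0.3367


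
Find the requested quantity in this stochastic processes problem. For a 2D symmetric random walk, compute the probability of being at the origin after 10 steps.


P = C(10,5)^2 / 4^10
= 252^2 / 1048576
= 63504 / 1048576
= 0.0606

0.0606


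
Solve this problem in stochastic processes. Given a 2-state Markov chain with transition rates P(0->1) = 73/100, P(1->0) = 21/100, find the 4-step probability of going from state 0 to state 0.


Computing P^4 by matrix multiplication.
P = [[0.2700, 0.7300], [0.2100, 0.7900]]
After raising P to the power 4:
P^4(0,0) = 0.2234

0.2234


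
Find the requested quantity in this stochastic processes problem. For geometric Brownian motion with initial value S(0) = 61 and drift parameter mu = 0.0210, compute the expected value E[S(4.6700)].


E[S(t)] = S(0) * exp(mu * t)
= 61 * exp(0.0210 * 4.6700)
= 61 * 1.1030
= 67.2854

67.2854


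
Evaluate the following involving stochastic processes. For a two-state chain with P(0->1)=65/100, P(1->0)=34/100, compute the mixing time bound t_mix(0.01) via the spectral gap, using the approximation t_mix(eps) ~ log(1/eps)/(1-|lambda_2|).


lambda_2 = |1 - p01 - p10| = |1 - 0.6500 - 0.3400| = 0.0100
t_mix ~ log(1/eps)/(1 - |lambda_2|)
= log(100)/(1 - 0.0100) = 4.6052/0.9900
= 4.6517

4.6517


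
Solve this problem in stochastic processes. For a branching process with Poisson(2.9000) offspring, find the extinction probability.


Since mu = 2.9000 > 1, extinction prob q < 1.
Solve s = exp(mu*(s-1)) iteratively.
q = 0.0668

0.0668


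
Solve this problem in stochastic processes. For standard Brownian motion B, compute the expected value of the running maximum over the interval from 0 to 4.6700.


E(max B(s)) = sqrt(2t/pi)
= sqrt(2*4.6700/pi)
= sqrt(2.9730)
= 1.7242

1.7242


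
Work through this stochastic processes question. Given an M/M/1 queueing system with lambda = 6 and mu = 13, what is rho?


rho = lambda/mu
= 6/13
= 0.4615

0.4615


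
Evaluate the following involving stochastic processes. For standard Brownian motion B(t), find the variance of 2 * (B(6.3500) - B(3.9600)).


Var(alpha*(B(t)-B(s))) = alpha^2 * (t-s)
= 2^2 * (6.3500 - 3.9600)
= 4 * 2.3900
= 9.5600

9.5600


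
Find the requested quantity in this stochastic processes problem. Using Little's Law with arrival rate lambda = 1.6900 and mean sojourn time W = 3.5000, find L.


Little's Law: L = lambda * W
= 1.6900 * 3.5000
= 5.9150

5.9150


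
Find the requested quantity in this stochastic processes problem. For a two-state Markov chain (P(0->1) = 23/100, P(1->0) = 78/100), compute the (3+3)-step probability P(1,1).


P^6 = P^3 * P^3
Computing via matrix multiplication of the transition matrix.
Entry (1,1) of P^6 = 0.2277

0.2277


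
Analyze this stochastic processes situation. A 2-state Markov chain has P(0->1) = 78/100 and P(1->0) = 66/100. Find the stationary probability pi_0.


Stationary distribution: pi_0 = p10/(p01+p10), pi_1 = p01/(p01+p10)
p01 = 0.7800, p10 = 0.6600
pi_0 = 0.4583

0.4583


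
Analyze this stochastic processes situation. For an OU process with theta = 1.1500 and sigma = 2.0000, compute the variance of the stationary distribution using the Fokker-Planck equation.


Stationary variance = sigma^2 / (2*theta)
= 2.0000^2 / (2*1.1500)
= 4.0000 / 2.3000
= 1.7391

1.7391


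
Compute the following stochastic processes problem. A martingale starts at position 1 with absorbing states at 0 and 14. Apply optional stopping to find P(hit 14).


By optional stopping theorem: E(M at tau) = M(0) = 1
P(hit 14)*14 + P(hit 0)*0 = 1
P(hit 14) = (1 - 0)/(14 - 0) = 1/14 = 0.0714

0.0714


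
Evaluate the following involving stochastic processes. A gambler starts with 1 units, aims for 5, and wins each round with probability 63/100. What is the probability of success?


Gambler's ruin formula:
r = q/p = 0.3700/0.6300 = 0.5873
P(win) = (1 - r^i)/(1 - r^N)
= (1 - 0.5873^1)/(1 - 0.5873^5)
= 0.4437

0.4437


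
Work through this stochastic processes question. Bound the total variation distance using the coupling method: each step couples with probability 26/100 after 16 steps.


TV distance bound <= (1-delta)^n
= (1 - 0.2600)^16
= 0.7400^16
= 0.0081

0.0081


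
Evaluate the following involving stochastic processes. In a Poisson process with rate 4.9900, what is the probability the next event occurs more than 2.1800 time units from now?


P(X > t) = exp(-lambda * t)
= exp(-4.9900 * 2.1800)
= exp(-10.8782) = 1.8865e-05

1.8865e-05


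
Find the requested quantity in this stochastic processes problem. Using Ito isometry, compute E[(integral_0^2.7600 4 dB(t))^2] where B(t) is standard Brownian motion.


By Ito isometry: E[(int f dB)^2] = int f^2 dt
= 4^2 * 2.7600
= 16 * 2.7600 = 44.1600

44.1600


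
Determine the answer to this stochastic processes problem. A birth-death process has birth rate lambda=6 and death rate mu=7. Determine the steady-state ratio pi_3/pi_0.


For birth-death process, pi_n/pi_0 = (lambda/mu)^n
= (6/7)^3
= 0.6297

0.6297


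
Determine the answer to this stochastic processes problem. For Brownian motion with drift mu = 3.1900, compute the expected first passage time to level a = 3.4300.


Expected first passage time = a/mu
= 3.4300/3.1900
= 1.0752

1.0752


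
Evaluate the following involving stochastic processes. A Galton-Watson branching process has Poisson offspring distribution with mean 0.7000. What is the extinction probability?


Since mu = 0.7000 <= 1, extinction probability = 1.

1.0000


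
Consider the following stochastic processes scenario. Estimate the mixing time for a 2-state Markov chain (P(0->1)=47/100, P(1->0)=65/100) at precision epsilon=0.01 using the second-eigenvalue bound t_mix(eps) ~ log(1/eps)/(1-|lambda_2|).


lambda_2 = |1 - p01 - p10| = |1 - 0.4700 - 0.6500| = 0.1200
t_mix ~ log(1/eps)/(1 - |lambda_2|)
= log(100)/(1 - 0.1200) = 4.6052/0.8800
= 5.2331

5.2331


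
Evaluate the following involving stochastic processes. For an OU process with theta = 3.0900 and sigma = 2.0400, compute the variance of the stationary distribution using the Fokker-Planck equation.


Stationary variance = sigma^2 / (2*theta)
= 2.0400^2 / (2*3.0900)
= 4.1616 / 6.1800
= 0.6734

0.6734


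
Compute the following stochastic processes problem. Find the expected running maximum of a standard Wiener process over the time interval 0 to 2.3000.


E(max B(s)) = sqrt(2t/pi)
= sqrt(2*2.3000/pi)
= sqrt(1.4642)
= 1.2101

1.2101


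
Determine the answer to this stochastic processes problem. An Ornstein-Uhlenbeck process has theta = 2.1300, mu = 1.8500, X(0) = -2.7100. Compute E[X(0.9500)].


E[X(t)] = mu + (X(0) - mu)*exp(-theta*t)
= 1.8500 + (-2.7100 - 1.8500)*exp(-2.1300*0.9500)
= 1.8500 + -4.5600 * 0.1322
= 1.2472

1.2472


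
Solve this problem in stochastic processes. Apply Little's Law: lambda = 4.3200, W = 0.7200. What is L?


Little's Law: L = lambda * W
= 4.3200 * 0.7200
= 3.1104

3.1104


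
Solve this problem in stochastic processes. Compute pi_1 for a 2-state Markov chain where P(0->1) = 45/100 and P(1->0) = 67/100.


Stationary distribution: pi_0 = p10/(p01+p10), pi_1 = p01/(p01+p10)
p01 = 0.4500, p10 = 0.6700
pi_1 = 0.4018

0.4018


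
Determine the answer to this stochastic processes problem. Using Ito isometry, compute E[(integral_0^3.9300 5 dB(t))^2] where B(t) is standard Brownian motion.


By Ito isometry: E[(int f dB)^2] = int f^2 dt
= 5^2 * 3.9300
= 25 * 3.9300 = 98.2500

98.2500


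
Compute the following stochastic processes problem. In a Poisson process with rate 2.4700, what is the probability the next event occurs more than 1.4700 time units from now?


P(X > t) = exp(-lambda * t)
= exp(-2.4700 * 1.4700)
= exp(-3.6309) = 0.0265

0.0265


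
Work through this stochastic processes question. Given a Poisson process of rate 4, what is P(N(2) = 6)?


P(N(t)=k) = (lambda*t)^k * exp(-lambda*t) / k!
lambda*t = 8
= 8^6 * exp(-8) / 6!
= 262144 * 3.3546e-04 / 720
= 0.1221

0.1221


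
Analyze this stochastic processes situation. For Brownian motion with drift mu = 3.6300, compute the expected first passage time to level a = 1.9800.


Expected first passage time = a/mu
= 1.9800/3.6300
= 0.5455

0.5455


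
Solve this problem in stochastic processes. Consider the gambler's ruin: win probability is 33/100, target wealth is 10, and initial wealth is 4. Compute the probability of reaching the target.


Gambler's ruin formula:
r = q/p = 0.6700/0.3300 = 2.0303
P(win) = (1 - r^i)/(1 - r^N)
= (1 - 2.0303^4)/(1 - 2.0303^10)
= 0.0134

0.0134


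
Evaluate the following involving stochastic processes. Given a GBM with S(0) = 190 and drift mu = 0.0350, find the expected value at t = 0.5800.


E[S(t)] = S(0) * exp(mu * t)
= 190 * exp(0.0350 * 0.5800)
= 190 * 1.0205
= 193.8964

193.8964


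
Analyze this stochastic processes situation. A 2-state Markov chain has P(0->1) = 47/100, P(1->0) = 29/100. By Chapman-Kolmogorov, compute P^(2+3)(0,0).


P^5 = P^2 * P^3
Computing via matrix multiplication of the transition matrix.
Entry (0,0) of P^5 = 0.3821

0.3821


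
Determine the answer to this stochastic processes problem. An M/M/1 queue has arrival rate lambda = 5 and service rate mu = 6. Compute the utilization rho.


rho = lambda/mu
= 5/6
= 0.8333

0.8333


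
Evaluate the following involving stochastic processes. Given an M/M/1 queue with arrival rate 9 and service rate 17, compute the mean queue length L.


rho = 9/17 = 0.5294
L = rho/(1-rho)
= 0.5294/0.4706
= 1.1250

1.1250


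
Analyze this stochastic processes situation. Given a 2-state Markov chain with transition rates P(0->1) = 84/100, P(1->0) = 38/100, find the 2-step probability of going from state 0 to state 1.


Computing P^2 by matrix multiplication.
P = [[0.1600, 0.8400], [0.3800, 0.6200]]
After raising P to the power 2:
P^2(0,1) = 0.6552

0.6552


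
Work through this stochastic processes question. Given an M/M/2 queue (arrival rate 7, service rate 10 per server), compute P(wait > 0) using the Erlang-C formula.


a = lambda/mu = 0.7000
rho = a/c = 0.3500
Erlang-C formula applied:
C(c,a) = 0.1815

0.1815


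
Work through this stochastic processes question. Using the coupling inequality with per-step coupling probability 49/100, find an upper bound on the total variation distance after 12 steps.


TV distance bound <= (1-delta)^n
= (1 - 0.4900)^12
= 0.5100^12
= 3.0963e-04

3.0963e-04


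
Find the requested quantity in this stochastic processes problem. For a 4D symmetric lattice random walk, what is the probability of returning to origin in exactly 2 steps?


P(return in 2 steps) = P(reverse first step) = 1/(2d)
= 1/8
= 0.1250

0.1250


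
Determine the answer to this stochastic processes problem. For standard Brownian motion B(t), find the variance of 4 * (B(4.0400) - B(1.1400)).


Var(alpha*(B(t)-B(s))) = alpha^2 * (t-s)
= 4^2 * (4.0400 - 1.1400)
= 16 * 2.9000
= 46.4000

46.4000


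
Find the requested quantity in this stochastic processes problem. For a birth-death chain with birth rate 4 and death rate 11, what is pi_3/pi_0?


For birth-death process, pi_n/pi_0 = (lambda/mu)^n
= (4/11)^3
= 0.0481

0.0481


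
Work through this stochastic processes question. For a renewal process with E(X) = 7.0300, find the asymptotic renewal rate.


Long-run renewal rate = 1/E(X)
= 1/7.0300
= 0.1422

0.1422


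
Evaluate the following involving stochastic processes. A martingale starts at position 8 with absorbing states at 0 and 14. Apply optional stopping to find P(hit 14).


By optional stopping theorem: E(M at tau) = M(0) = 8
P(hit 14)*14 + P(hit 0)*0 = 8
P(hit 14) = (8 - 0)/(14 - 0) = 4/7 = 0.5714

0.5714


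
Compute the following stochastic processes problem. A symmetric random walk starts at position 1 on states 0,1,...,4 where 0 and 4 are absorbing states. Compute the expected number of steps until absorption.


For symmetric RW on 0,...,N with absorbing barriers, E(i) = i*(N-i)
E(1) = 1 * 3 = 3

3


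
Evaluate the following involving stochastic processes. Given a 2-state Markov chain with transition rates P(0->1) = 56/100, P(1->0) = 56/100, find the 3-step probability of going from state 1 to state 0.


Computing P^3 by matrix multiplication.
P = [[0.4400, 0.5600], [0.5600, 0.4400]]
After raising P to the power 3:
P^3(1,0) = 0.5009

0.5009


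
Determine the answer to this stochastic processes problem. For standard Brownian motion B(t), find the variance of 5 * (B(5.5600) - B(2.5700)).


Var(alpha*(B(t)-B(s))) = alpha^2 * (t-s)
= 5^2 * (5.5600 - 2.5700)
= 25 * 2.9900
= 74.7500

74.7500


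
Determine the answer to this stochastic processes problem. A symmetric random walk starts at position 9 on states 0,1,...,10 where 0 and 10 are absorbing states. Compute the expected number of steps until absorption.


For symmetric RW on 0,...,N with absorbing barriers, E(i) = i*(N-i)
E(9) = 9 * 1 = 9

9


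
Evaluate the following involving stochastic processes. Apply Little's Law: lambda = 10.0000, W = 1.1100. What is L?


Little's Law: L = lambda * W
= 10.0000 * 1.1100
= 11.1000

11.1000


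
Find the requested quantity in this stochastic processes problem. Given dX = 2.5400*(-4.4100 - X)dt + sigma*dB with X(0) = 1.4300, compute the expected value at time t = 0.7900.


E[X(t)] = mu + (X(0) - mu)*exp(-theta*t)
= -4.4100 + (1.4300 - -4.4100)*exp(-2.5400*0.7900)
= -4.4100 + 5.8400 * 0.1344
= -3.6248

-3.6248


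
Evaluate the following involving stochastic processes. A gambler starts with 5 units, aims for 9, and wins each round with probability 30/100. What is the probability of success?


Gambler's ruin formula:
r = q/p = 0.7000/0.3000 = 2.3333
P(win) = (1 - r^i)/(1 - r^N)
= (1 - 2.3333^5)/(1 - 2.3333^9)
= 0.0333

0.0333


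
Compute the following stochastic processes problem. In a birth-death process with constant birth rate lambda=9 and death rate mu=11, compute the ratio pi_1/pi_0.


For birth-death process, pi_n/pi_0 = (lambda/mu)^n
= (9/11)^1
= 0.8182

0.8182


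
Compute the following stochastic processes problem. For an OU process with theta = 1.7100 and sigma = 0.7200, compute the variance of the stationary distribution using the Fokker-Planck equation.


Stationary variance = sigma^2 / (2*theta)
= 0.7200^2 / (2*1.7100)
= 0.5184 / 3.4200
= 0.1516

0.1516


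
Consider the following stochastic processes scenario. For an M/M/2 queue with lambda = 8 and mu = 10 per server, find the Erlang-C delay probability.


a = lambda/mu = 0.8000
rho = a/c = 0.4000
Erlang-C formula applied:
C(c,a) = 0.2286

0.2286


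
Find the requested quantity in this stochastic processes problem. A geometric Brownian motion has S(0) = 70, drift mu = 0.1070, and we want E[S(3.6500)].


E[S(t)] = S(0) * exp(mu * t)
= 70 * exp(0.1070 * 3.6500)
= 70 * 1.4778
= 103.4455

103.4455


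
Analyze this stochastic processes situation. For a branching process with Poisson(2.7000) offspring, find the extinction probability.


Since mu = 2.7000 > 1, extinction prob q < 1.
Solve s = exp(mu*(s-1)) iteratively.
q = 0.0844

0.0844


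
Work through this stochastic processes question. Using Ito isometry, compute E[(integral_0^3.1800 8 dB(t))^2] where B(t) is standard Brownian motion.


By Ito isometry: E[(int f dB)^2] = int f^2 dt
= 8^2 * 3.1800
= 64 * 3.1800 = 203.5200

203.5200


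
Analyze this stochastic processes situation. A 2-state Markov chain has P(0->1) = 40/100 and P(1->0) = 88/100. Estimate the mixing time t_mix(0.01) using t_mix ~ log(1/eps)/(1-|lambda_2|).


lambda_2 = |1 - p01 - p10| = |1 - 0.4000 - 0.8800| = 0.2800
t_mix ~ log(1/eps)/(1 - |lambda_2|)
= log(100)/(1 - 0.2800) = 4.6052/0.7200
= 6.3961

6.3961


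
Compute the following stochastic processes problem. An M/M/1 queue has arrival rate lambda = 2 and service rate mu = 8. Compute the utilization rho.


rho = lambda/mu
= 2/8
= 0.2500

0.2500
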